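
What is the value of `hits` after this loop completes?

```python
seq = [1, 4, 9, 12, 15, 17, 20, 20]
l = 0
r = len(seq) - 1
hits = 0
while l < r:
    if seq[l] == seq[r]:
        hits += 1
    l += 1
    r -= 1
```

Count matching pairs from ends
`hits` takes the values: 0

Answer: 0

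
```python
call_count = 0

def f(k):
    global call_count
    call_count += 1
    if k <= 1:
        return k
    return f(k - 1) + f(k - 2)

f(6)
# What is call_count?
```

Calls(k) = 1 + Calls(k-1) + Calls(k-2); Calls(0)=Calls(1)=1. For k=6 this gives 25.

Answer: 25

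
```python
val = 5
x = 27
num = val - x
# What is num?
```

Trace:
`val = 5` → val = 5
`x = 27` → x = 27
`num = val - x` → num = -22
So num = -22

Answer: -22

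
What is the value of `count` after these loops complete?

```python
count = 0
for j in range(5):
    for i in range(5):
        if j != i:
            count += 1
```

5² - 5 (exclude diagonal)
`count` takes the values: 0 → 1 → 2 → 3 → 4 → 5 → 6 → 7 → 8 → 9 → 10 → 11 → 12 → 13 → 14 → 15 → 16 → 17 → 18 → 19 → 20

Answer: 20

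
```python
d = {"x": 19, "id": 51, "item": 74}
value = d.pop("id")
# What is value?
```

Trace:
`d = {"x": 19, "id": 51, "item": 74}` → d = {'x': 19, 'id': 51, 'item': 74}
`value = d.pop("id")` → d = {'x': 19, 'item': 74}; value = 51
So value = 51

Answer: 51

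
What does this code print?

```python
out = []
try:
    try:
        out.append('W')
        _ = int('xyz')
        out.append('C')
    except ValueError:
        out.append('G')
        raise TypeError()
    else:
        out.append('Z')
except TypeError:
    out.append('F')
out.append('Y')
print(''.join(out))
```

Execution trace: 'W' (inner try body) → 'G' (inner except ValueError) → 'F' (outer except TypeError) → 'Y' (after the try/except). Output: WGFY

Answer: WGFY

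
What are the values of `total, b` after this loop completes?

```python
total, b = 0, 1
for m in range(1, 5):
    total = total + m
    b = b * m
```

Sum and factorial of 1 to 4
`total, b` takes the values: (0, 1) → (1, 1) → (3, 1) → (3, 2) → (6, 2) → (6, 6) → (10, 6) → (10, 24)

Answer: 10, 24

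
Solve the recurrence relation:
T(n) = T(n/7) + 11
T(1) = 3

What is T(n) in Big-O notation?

Each step divides n by 7 and adds 11. After log_7(n) steps we reach T(1)=3. So T(n) = 11·log_7(n) + 3 = O(log n).

Answer: O(log n)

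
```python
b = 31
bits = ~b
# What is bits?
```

Trace:
`b = 31` → b = 31
`bits = ~b` → bits = -32
So bits = -32

Answer: -32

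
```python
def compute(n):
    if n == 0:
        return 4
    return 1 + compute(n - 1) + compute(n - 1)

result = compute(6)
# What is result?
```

compute(n) = 1 + 2·compute(n-1), compute(0)=4. Closed form: (4+1)·2^6 - 1 = 319.

Answer: 319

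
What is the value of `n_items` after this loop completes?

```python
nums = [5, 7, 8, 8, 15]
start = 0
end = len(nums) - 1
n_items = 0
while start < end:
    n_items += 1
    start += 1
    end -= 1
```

Iterations until pointers meet (list length 5)
`n_items` takes the values: 0 → 1 → 2

Answer: 2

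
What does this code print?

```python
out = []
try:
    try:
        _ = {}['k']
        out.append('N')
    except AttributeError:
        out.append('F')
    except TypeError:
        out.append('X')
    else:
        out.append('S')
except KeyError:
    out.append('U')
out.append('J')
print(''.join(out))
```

Execution trace: 'U' (outer except KeyError) → 'J' (after the try/except). Output: UJ

Answer: UJ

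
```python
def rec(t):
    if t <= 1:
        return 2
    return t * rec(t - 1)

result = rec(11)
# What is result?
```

rec(11) = 11 * 10 * 9 * 8 * 7 * 6 * 5 * 4 * 3 * 2 * 2 = 79833600

Answer: 79833600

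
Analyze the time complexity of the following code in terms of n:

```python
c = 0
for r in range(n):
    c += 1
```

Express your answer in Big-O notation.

Each loop level contributes: n. Multiplying the contributions gives O(n).

Answer: O(n)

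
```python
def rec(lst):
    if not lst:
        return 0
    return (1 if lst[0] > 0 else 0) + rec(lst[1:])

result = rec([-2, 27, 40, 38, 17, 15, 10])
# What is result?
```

Count of positive elements in [-2, 27, 40, 38, 17, 15, 10] = 6

Answer: 6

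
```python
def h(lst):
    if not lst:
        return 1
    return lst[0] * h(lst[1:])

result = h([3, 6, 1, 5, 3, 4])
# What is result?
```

Product over [3, 6, 1, 5, 3, 4] = 3 * 6 * 1 * 5 * 3 * 4 = 1080

Answer: 1080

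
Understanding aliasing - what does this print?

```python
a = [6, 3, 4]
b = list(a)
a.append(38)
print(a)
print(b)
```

Key concept: list() constructor creates copy.
Step by step:
`a = [6, 3, 4]` → a = [6, 3, 4]
`b = list(a)` → b = [6, 3, 4]
`a.append(38)` → a = [6, 3, 4, 38]
`print(a)` → prints [6, 3, 4, 38]
`print(b)` → prints [6, 3, 4]

Answer:
[6, 3, 4, 38]
[6, 3, 4]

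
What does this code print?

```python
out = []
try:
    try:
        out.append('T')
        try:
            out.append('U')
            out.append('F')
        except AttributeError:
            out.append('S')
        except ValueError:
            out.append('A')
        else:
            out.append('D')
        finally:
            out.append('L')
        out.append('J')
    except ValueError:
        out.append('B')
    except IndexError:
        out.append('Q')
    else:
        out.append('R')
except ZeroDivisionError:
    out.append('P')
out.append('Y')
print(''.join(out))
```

Execution trace: 'T' (try body) → 'U' (inner try body) → 'F' (inner try body, no exception) → 'D' (inner else) → 'L' (inner finally) → 'J' (try body, no exception) → 'R' (else) → 'Y' (after the try/except). Output: TUFDLJRY

Answer: TUFDLJRY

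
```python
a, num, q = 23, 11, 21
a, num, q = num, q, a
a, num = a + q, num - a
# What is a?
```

Trace:
`a, num, q = 23, 11, 21` → a = 23; num = 11; q = 21
`a, num, q = num, q, a` → a = 11; num = 21; q = 23
`a, num = a + q, num - a` → a = 34; num = 10
So a = 34

Answer: 34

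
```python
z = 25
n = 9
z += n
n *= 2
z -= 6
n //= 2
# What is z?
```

Trace:
`z = 25` → z = 25
`n = 9` → n = 9
`z += n` → z = 34
`n *= 2` → n = 18
`z -= 6` → z = 28
`n //= 2` → n = 9
So z = 28

Answer: 28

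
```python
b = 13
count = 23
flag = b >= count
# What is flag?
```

Trace:
`b = 13` → b = 13
`count = 23` → count = 23
`flag = b >= count` → flag = False
So flag = False

Answer: False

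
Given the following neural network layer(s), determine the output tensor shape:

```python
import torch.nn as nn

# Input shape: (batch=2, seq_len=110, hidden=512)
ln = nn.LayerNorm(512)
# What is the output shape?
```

Input: (2, 110, 512) -> Output: (2, 110, 512)

Answer: (2, 110, 512)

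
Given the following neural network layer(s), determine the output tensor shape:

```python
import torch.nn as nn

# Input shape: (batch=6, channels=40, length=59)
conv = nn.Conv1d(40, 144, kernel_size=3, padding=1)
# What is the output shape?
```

Input: (6, 40, 59) -> Output: (6, 144, 59)

Answer: (6, 144, 59)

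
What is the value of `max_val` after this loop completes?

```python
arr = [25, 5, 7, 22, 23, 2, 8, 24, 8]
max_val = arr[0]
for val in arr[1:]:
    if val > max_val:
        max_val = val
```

Maximum of [25, 5, 7, 22, 23, 2, 8, 24, 8]
`max_val` takes the values: 25

Answer: 25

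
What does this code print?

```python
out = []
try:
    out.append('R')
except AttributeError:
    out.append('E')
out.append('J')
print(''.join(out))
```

Execution trace: 'R' (try body, no exception) → 'J' (after the try/except). Output: RJ

Answer: RJ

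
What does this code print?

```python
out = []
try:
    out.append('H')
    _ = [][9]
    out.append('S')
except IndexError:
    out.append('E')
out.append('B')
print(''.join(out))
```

Execution trace: 'H' (try body) → 'E' (except IndexError) → 'B' (after the try/except). Output: HEB

Answer: HEB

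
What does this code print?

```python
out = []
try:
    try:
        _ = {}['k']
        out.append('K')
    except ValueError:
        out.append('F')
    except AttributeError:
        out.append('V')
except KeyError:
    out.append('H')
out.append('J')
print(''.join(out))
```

Execution trace: 'H' (outer except KeyError) → 'J' (after the try/except). Output: HJ

Answer: HJ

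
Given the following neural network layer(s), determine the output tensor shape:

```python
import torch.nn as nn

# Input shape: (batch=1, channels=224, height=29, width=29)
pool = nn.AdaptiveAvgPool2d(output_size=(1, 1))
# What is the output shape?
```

Input: (1, 224, 29, 29) -> Output: (1, 224, 1, 1)

Answer: (1, 224, 1, 1)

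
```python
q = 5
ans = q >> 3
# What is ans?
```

Trace:
`q = 5` → q = 5
`ans = q >> 3` → ans = 0
So ans = 0

Answer: 0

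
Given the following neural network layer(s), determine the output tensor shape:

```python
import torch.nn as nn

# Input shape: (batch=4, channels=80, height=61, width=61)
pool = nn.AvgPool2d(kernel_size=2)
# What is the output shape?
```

Input: (4, 80, 61, 61) -> Output: (4, 80, 30, 30)

Answer: (4, 80, 30, 30)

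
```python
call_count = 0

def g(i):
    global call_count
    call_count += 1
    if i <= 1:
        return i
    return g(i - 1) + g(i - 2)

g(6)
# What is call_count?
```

Calls(i) = 1 + Calls(i-1) + Calls(i-2); Calls(0)=Calls(1)=1. For i=6 this gives 25.

Answer: 25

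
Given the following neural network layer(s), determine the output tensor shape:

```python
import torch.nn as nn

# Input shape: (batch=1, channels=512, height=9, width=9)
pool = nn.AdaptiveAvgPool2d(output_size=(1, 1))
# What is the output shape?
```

Input: (1, 512, 9, 9) -> Output: (1, 512, 1, 1)

Answer: (1, 512, 1, 1)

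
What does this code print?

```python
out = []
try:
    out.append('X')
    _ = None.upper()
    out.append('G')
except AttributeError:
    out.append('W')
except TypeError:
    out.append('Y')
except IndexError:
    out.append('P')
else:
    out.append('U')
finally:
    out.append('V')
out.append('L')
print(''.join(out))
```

Execution trace: 'X' (try body) → 'W' (except AttributeError) → 'V' (finally) → 'L' (after the try/except). Output: XWVL

Answer: XWVL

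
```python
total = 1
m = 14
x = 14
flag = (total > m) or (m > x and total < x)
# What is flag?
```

Trace:
`total = 1` → total = 1
`m = 14` → m = 14
`x = 14` → x = 14
`flag = (total > m) or (m > x and total < x)` → flag = False
So flag = False

Answer: False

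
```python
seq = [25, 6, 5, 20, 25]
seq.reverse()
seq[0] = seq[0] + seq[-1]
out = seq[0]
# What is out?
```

Trace:
`seq = [25, 6, 5, 20, 25]` → seq = [25, 6, 5, 20, 25]
`seq.reverse()` → seq = [25, 20, 5, 6, 25]
`seq[0] = seq[0] + seq[-1]` → seq = [50, 20, 5, 6, 25]
`out = seq[0]` → out = 50
So out = 50

Answer: 50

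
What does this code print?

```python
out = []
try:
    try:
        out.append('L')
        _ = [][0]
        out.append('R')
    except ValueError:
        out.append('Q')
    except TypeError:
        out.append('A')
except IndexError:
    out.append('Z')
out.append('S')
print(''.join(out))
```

Execution trace: 'L' (try body) → 'Z' (outer except IndexError) → 'S' (after the try/except). Output: LZS

Answer: LZS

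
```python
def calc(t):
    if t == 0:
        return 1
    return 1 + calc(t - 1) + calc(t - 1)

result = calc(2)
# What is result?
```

calc(t) = 1 + 2·calc(t-1), calc(0)=1. Closed form: (1+1)·2^2 - 1 = 7.

Answer: 7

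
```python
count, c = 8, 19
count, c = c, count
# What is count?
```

Trace:
`count, c = 8, 19` → count = 8; c = 19
`count, c = c, count` → count = 19; c = 8
So count = 19

Answer: 19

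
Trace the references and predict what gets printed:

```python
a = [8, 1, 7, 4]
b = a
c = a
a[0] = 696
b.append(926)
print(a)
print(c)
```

Key concept: multiple aliases.
Step by step:
`a = [8, 1, 7, 4]` → a = [8, 1, 7, 4]
`b = a` → b = [8, 1, 7, 4] (same object as a)
`c = a` → c = [8, 1, 7, 4] (same object as a, b)
`a[0] = 696` → a = [696, 1, 7, 4] (same object as b, c); b = [696, 1, 7, 4] (same object as a, c); c = [696, 1, 7, 4] (same object as a, b)
`b.append(926)` → a = [696, 1, 7, 4, 926] (same object as b, c); b = [696, 1, 7, 4, 926] (same object as a, c); c = [696, 1, 7, 4, 926] (same object as a, b)
`print(a)` → prints [696, 1, 7, 4, 926]
`print(c)` → prints [696, 1, 7, 4, 926]

Answer:
[696, 1, 7, 4, 926]
[696, 1, 7, 4, 926]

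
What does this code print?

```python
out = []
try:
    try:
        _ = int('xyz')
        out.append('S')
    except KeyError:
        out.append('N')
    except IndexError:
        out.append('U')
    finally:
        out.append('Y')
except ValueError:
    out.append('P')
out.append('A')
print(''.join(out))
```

Execution trace: 'Y' (finally) → 'P' (outer except ValueError) → 'A' (after the try/except). Output: YPA

Answer: YPA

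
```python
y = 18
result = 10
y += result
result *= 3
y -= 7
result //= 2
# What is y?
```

Trace:
`y = 18` → y = 18
`result = 10` → result = 10
`y += result` → y = 28
`result *= 3` → result = 30
`y -= 7` → y = 21
`result //= 2` → result = 15
So y = 21

Answer: 21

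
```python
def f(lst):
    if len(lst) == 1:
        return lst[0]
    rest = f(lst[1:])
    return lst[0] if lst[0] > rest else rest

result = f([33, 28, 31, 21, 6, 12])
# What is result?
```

Recursive max over [33, 28, 31, 21, 6, 12] = 33

Answer: 33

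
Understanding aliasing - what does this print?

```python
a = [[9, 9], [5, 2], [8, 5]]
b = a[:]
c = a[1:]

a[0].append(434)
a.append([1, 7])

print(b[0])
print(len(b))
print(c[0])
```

Key concept: slice with nested mutation.
Step by step:
`a = [[9, 9], [5, 2], [8, 5]]` → a = [[9, 9], [5, 2], [8, 5]]
`b = a[:]` → b = [[9, 9], [5, 2], [8, 5]]
`c = a[1:]` → c = [[5, 2], [8, 5]]
`a[0].append(434)` → a = [[9, 9, 434], [5, 2], [8, 5]]; b = [[9, 9, 434], [5, 2], [8, 5]]
`a.append([1, 7])` → a = [[9, 9, 434], [5, 2], [8, 5], [1, 7]]
`print(b[0])` → prints [9, 9, 434]
`print(len(b))` → prints 3
`print(c[0])` → prints [5, 2]

Answer:
[9, 9, 434]
3
[5, 2]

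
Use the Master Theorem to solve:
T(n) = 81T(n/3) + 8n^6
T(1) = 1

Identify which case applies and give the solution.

a=81, b=3, f(n)=8n^6. log_3(81) = 4. Since c=6 > 4 and the regularity condition holds (81(n/3)^6 = (81/3^6)n^6 with 81/3^6 < 1), Case 3 applies: T(n) = Θ(f(n)) = O(n^6).

Answer: O(n^6) - Case 3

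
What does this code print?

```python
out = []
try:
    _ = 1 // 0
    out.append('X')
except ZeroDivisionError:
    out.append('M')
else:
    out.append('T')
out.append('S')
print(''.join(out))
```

Execution trace: 'M' (except ZeroDivisionError) → 'S' (after the try/except). Output: MS

Answer: MS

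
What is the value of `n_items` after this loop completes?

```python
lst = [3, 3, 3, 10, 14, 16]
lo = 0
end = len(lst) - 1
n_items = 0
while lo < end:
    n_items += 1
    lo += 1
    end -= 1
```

Iterations until pointers meet (list length 6)
`n_items` takes the values: 0 → 1 → 2 → 3

Answer: 3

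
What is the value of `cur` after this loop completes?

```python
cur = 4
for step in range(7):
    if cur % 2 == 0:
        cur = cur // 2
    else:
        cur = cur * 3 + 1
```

Collatz-style transformation from 4
`cur` takes the values: 4 → 2 → 1 → 4 → 2 → 1 → 4 → 2

Answer: 2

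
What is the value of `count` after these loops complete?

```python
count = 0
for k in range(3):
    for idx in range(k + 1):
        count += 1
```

Triangle: 1 + 2 + ... + 3
`count` takes the values: 0 → 1 → 2 → 3 → 4 → 5 → 6

Answer: 6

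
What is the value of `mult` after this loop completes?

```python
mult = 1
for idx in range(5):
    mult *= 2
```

2^5 = 32
`mult` takes the values: 1 → 2 → 4 → 8 → 16 → 32

Answer: 32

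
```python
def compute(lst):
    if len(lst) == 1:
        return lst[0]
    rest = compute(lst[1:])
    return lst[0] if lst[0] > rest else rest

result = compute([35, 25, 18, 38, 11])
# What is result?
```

Recursive max over [35, 25, 18, 38, 11] = 38

Answer: 38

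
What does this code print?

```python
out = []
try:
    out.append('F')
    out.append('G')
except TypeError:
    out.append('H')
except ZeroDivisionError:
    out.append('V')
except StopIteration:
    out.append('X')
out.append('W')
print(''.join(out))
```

Execution trace: 'F' (try body) → 'G' (try body, no exception) → 'W' (after the try/except). Output: FGW

Answer: FGW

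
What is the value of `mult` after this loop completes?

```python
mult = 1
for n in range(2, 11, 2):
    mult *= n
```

Product of even numbers 2 to 10
`mult` takes the values: 1 → 2 → 8 → 48 → 384 → 3840

Answer: 3840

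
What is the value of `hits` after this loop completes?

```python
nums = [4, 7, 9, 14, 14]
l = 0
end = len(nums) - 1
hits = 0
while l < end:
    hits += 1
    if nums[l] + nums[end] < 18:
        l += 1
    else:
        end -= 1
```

Steps to find pair summing to 18
`hits` takes the values: 0 → 1 → 2 → 3 → 4

Answer: 4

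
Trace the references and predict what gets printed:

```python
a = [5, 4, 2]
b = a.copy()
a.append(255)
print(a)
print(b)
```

Key concept: list.copy() creates independent copy.
Step by step:
`a = [5, 4, 2]` → a = [5, 4, 2]
`b = a.copy()` → b = [5, 4, 2]
`a.append(255)` → a = [5, 4, 2, 255]
`print(a)` → prints [5, 4, 2, 255]
`print(b)` → prints [5, 4, 2]

Answer:
[5, 4, 2, 255]
[5, 4, 2]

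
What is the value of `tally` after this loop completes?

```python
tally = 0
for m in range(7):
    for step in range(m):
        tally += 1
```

Triangle number: 0+1+2+...+6
`tally` takes the values: 0 → 1 → 2 → 3 → 4 → 5 → 6 → 7 → 8 → 9 → 10 → 11 → 12 → 13 → 14 → 15 → 16 → 17 → 18 → 19 → 20 → 21

Answer: 21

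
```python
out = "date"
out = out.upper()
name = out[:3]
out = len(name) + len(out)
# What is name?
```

Trace:
`out = "date"` → out = 'date'
`out = out.upper()` → out = 'DATE'
`name = out[:3]` → name = 'DAT'
`out = len(name) + len(out)` → out = 7
So name = 'DAT'

Answer: 'DAT'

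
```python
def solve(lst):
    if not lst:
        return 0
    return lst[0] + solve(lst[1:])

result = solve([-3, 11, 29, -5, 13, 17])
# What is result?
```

(-3) + 11 + 29 + (-5) + 13 + 17 + 0 = 62

Answer: 62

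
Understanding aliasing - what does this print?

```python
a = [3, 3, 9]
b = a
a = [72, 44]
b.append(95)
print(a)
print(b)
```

Key concept: rebinding vs mutation: a is rebound to a new list, b still points at the original.
Step by step:
`a = [3, 3, 9]` → a = [3, 3, 9]
`b = a` → b = [3, 3, 9] (same object as a)
`a = [72, 44]` → a = [72, 44]
`b.append(95)` → b = [3, 3, 9, 95]
`print(a)` → prints [72, 44]
`print(b)` → prints [3, 3, 9, 95]

Answer:
[72, 44]
[3, 3, 9, 95]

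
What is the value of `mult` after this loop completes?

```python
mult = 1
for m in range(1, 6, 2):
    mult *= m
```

Product of 1, 3, 5, ... up to 5
`mult` takes the values: 1 → 3 → 15

Answer: 15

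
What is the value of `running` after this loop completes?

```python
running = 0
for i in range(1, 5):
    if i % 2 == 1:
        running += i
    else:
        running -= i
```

Add odd, subtract even
`running` takes the values: 0 → 1 → -1 → 2 → -2

Answer: -2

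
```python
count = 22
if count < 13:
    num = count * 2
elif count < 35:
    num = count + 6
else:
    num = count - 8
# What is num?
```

Trace:
`count = 22` → count = 22
`if count < 13: ...` → count < 13 is False, count < 35 is True → num = 28
So num = 28

Answer: 28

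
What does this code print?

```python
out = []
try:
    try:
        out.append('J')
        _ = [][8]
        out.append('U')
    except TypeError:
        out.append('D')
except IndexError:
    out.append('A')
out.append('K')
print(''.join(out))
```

Execution trace: 'J' (try body) → 'A' (outer except IndexError) → 'K' (after the try/except). Output: JAK

Answer: JAK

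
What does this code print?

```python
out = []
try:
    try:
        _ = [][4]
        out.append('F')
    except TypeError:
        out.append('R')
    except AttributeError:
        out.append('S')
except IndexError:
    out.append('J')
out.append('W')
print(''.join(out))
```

Execution trace: 'J' (outer except IndexError) → 'W' (after the try/except). Output: JW

Answer: JW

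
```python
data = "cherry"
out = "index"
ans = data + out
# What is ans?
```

Trace:
`data = "cherry"` → data = 'cherry'
`out = "index"` → out = 'index'
`ans = data + out` → ans = 'cherryindex'
So ans = 'cherryindex'

Answer: 'cherryindex'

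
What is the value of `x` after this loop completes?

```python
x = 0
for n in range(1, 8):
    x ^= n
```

XOR of 1 to 7
`x` takes the values: 0 → 1 → 3 → 0 → 4 → 1 → 7 → 0

Answer: 0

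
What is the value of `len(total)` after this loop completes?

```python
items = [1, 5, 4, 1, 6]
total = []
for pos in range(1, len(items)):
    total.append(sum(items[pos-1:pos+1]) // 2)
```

Number of 2-element averages
`total` takes the values: [] → [3] → [3, 4] → [3, 4, 2] → [3, 4, 2, 3]
So `len(total)` = 4

Answer: 4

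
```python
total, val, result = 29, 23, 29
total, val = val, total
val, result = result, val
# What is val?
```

Trace:
`total, val, result = 29, 23, 29` → total = 29; val = 23; result = 29
`total, val = val, total` → total = 23; val = 29
`val, result = result, val` → val = 29; result = 29
So val = 29

Answer: 29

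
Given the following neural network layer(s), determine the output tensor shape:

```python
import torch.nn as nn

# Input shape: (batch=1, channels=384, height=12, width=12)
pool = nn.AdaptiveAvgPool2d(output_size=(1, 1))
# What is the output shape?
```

Input: (1, 384, 12, 12) -> Output: (1, 384, 1, 1)

Answer: (1, 384, 1, 1)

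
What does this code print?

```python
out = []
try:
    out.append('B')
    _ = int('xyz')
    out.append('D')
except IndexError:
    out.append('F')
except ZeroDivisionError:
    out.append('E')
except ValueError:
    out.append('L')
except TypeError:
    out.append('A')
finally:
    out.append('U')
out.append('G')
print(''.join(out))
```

Execution trace: 'B' (try body) → 'L' (except ValueError) → 'U' (finally) → 'G' (after the try/except). Output: BLUG

Answer: BLUG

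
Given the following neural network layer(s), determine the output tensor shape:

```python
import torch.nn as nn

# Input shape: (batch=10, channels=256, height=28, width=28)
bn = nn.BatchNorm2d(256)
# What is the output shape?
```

Input: (10, 256, 28, 28) -> Output: (10, 256, 28, 28)

Answer: (10, 256, 28, 28)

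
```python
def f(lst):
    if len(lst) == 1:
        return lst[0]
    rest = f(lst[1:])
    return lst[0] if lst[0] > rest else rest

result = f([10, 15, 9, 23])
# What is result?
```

Recursive max over [10, 15, 9, 23] = 23

Answer: 23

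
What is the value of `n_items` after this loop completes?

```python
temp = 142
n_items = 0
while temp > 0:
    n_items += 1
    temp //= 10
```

Count digits by repeated division by 10
`n_items` takes the values: 0 → 1 → 2 → 3

Answer: 3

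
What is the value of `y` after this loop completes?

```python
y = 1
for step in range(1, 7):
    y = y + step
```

Start at 1, add 1 through 6
`y` takes the values: 1 → 2 → 4 → 7 → 11 → 16 → 22

Answer: 22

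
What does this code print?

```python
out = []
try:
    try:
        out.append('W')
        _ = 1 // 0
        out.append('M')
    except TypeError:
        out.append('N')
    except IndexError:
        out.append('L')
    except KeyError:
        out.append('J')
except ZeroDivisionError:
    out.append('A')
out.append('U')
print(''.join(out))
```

Execution trace: 'W' (try body) → 'A' (outer except ZeroDivisionError) → 'U' (after the try/except). Output: WAU

Answer: WAU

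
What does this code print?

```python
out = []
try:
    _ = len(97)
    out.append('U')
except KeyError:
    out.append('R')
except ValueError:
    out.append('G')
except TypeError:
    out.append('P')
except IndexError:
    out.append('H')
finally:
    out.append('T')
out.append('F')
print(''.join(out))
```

Execution trace: 'P' (except TypeError) → 'T' (finally) → 'F' (after the try/except). Output: PTF

Answer: PTF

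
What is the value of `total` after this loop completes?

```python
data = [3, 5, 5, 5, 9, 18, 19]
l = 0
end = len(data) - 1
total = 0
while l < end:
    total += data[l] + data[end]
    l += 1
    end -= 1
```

Sum of pairs from ends
`total` takes the values: 0 → 22 → 45 → 59

Answer: 59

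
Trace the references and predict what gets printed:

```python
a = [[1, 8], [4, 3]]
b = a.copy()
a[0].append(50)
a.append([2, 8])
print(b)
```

Key concept: shallow copy with nested lists.
Step by step:
`a = [[1, 8], [4, 3]]` → a = [[1, 8], [4, 3]]
`b = a.copy()` → b = [[1, 8], [4, 3]]
`a[0].append(50)` → a = [[1, 8, 50], [4, 3]]; b = [[1, 8, 50], [4, 3]]
`a.append([2, 8])` → a = [[1, 8, 50], [4, 3], [2, 8]]
`print(b)` → prints [[1, 8, 50], [4, 3]]

Answer: [[1, 8, 50], [4, 3]]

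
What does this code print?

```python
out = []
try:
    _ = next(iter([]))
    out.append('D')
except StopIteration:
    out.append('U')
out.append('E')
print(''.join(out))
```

Execution trace: 'U' (except StopIteration) → 'E' (after the try/except). Output: UE

Answer: UE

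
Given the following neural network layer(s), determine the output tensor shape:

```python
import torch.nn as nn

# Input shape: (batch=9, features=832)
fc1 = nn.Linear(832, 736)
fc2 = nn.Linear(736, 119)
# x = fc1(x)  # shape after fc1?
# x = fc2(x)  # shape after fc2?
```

Input: (9, 832) -> after fc1: (9, 736) -> Output: (9, 119)

Answer: (9, 119)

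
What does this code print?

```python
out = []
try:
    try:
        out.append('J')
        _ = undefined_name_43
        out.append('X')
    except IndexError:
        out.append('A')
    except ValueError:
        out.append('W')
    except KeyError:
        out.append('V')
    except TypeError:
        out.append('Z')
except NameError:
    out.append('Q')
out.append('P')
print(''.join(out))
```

Execution trace: 'J' (try body) → 'Q' (outer except NameError) → 'P' (after the try/except). Output: JQP

Answer: JQP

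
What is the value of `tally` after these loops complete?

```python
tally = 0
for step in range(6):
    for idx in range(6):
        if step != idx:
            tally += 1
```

6² - 6 (exclude diagonal)
`tally` takes the values: 0 → 1 → 2 → 3 → 4 → 5 → 6 → 7 → 8 → 9 → 10 → 11 → 12 → 13 → 14 → 15 → 16 → 17 → 18 → 19 → 20 → 21 → 22 → 23 → 24 → 25 → 26 → 27 → 28 → 29 → 30

Answer: 30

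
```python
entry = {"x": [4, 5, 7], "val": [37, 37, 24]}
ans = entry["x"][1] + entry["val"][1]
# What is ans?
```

Trace:
`entry = {"x": [4, 5, 7], "val": [37, 37, 24]}` → entry = {'x': [4, 5, 7], 'val': [37, 37, 24]}
`ans = entry["x"][1] + entry["val"][1]` → ans = 42
So ans = 42

Answer: 42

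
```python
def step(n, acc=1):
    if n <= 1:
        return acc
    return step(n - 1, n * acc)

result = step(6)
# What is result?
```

Accumulator trace (n, acc): (6, 1) -> (5, 6) -> (4, 30) -> (3, 120) -> (2, 360) -> (1, 720) -> return 720

Answer: 720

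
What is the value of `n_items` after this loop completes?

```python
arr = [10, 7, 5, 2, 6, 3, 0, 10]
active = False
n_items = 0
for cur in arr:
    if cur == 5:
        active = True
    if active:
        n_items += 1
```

Count elements after first 5 in [10, 7, 5, 2, 6, 3, 0, 10]
`n_items` takes the values: 0 → 1 → 2 → 3 → 4 → 5 → 6

Answer: 6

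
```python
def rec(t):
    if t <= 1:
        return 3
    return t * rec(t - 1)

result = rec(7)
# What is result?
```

rec(7) = 7 * 6 * 5 * 4 * 3 * 2 * 3 = 15120

Answer: 15120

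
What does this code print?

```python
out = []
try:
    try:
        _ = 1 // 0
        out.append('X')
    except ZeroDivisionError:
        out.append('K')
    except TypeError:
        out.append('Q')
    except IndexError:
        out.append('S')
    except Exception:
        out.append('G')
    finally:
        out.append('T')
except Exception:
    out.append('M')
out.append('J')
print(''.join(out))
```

Execution trace: 'K' (inner except ZeroDivisionError) → 'T' (inner finally) → 'J' (after the try/except). Output: KTJ

Answer: KTJ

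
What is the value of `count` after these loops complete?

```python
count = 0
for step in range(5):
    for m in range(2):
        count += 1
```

5 * 2 = 10
`count` takes the values: 0 → 1 → 2 → 3 → 4 → 5 → 6 → 7 → 8 → 9 → 10

Answer: 10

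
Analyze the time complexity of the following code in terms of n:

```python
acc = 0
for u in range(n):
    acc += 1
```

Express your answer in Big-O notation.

Each loop level contributes: n. Multiplying the contributions gives O(n).

Answer: O(n)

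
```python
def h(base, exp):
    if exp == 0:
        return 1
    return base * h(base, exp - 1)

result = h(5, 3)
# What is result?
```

h(5, 3) = 5 * 5 * 5 = 125

Answer: 125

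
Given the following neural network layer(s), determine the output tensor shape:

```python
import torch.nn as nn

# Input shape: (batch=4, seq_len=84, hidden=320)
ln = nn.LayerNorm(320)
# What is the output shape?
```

Input: (4, 84, 320) -> Output: (4, 84, 320)

Answer: (4, 84, 320)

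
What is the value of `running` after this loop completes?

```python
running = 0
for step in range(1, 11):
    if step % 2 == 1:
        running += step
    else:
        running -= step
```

Add odd, subtract even
`running` takes the values: 0 → 1 → -1 → 2 → -2 → 3 → -3 → 4 → -4 → 5 → -5

Answer: -5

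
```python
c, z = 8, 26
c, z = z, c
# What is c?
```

Trace:
`c, z = 8, 26` → c = 8; z = 26
`c, z = z, c` → c = 26; z = 8
So c = 26

Answer: 26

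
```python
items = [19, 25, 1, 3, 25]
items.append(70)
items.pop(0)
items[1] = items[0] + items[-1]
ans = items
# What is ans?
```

Trace:
`items = [19, 25, 1, 3, 25]` → items = [19, 25, 1, 3, 25]
`items.append(70)` → items = [19, 25, 1, 3, 25, 70]
`items.pop(0)` → items = [25, 1, 3, 25, 70]
`items[1] = items[0] + items[-1]` → items = [25, 95, 3, 25, 70]
`ans = items` → ans = [25, 95, 3, 25, 70]
So ans = [25, 95, 3, 25, 70]

Answer: [25, 95, 3, 25, 70]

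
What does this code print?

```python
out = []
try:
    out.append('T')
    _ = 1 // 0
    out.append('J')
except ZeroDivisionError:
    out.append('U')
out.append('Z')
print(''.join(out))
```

Execution trace: 'T' (try body) → 'U' (except ZeroDivisionError) → 'Z' (after the try/except). Output: TUZ

Answer: TUZ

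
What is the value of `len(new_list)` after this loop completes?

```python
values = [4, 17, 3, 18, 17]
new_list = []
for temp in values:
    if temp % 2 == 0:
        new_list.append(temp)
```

Count even numbers in [4, 17, 3, 18, 17]
`new_list` takes the values: [] → [4] → [4, 18]
So `len(new_list)` = 2

Answer: 2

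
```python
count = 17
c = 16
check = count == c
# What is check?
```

Trace:
`count = 17` → count = 17
`c = 16` → c = 16
`check = count == c` → check = False
So check = False

Answer: False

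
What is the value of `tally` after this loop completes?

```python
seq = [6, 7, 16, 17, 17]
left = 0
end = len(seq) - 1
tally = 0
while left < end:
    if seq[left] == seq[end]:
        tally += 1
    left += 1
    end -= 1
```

Count matching pairs from ends
`tally` takes the values: 0

Answer: 0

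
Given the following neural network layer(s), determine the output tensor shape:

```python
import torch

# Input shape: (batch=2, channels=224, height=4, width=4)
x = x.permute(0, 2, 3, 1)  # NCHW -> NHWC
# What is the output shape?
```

Input: (2, 224, 4, 4) -> Output: (2, 4, 4, 224)

Answer: (2, 4, 4, 224)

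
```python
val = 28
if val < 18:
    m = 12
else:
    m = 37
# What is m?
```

Trace:
`val = 28` → val = 28
`if val < 18: ...` → val < 18 is False, take else branch → m = 37
So m = 37

Answer: 37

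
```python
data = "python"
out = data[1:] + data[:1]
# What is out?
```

Trace:
`data = "python"` → data = 'python'
`out = data[1:] + data[:1]` → out = 'ythonp'
So out = 'ythonp'

Answer: 'ythonp'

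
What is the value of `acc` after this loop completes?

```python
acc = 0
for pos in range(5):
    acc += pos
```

Sum of 0 to 4 = 10
`acc` takes the values: 0 → 1 → 3 → 6 → 10

Answer: 10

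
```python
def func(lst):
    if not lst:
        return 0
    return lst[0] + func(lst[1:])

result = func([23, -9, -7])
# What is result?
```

23 + (-9) + (-7) + 0 = 7

Answer: 7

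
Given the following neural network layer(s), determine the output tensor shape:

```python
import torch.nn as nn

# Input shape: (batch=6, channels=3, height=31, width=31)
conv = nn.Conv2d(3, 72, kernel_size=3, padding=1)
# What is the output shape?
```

Input: (6, 3, 31, 31) -> Output: (6, 72, 31, 31)

Answer: (6, 72, 31, 31)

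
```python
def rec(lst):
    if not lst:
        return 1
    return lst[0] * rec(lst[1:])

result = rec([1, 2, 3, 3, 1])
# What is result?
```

Product over [1, 2, 3, 3, 1] = 1 * 2 * 3 * 3 * 1 = 18

Answer: 18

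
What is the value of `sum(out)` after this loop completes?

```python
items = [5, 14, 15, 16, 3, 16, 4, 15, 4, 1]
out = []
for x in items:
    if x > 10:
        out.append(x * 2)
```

Sum of doubled values > 10
`out` takes the values: [] → [28] → [28, 30] → [28, 30, 32] → [28, 30, 32, 32] → [28, 30, 32, 32, 30]
So `sum(out)` = 152

Answer: 152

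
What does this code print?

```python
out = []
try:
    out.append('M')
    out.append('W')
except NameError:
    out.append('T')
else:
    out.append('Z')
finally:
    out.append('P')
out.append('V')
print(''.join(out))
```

Execution trace: 'M' (try body) → 'W' (try body, no exception) → 'Z' (else) → 'P' (finally) → 'V' (after the try/except). Output: MWZPV

Answer: MWZPV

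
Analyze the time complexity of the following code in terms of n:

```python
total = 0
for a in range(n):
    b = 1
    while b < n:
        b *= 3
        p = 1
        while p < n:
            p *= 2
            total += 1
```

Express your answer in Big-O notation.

Each loop level contributes: n × log n × log n. Multiplying the contributions gives O(n log² n).

Answer: O(n log² n)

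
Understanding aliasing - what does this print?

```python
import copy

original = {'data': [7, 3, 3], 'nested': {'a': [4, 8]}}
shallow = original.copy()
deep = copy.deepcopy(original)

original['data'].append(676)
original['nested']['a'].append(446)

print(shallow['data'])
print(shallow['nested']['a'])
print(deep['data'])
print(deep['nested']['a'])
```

Key concept: comparing shallow vs deep copy.
Step by step:
`original = {'data': [7, 3, 3], 'nested': {'a': [4, 8]}}` → original = {'data': [7, 3, 3], 'nested': {'a': [4, 8]}}
`shallow = original.copy()` → shallow = {'data': [7, 3, 3], 'nested': {'a': [4, 8]}}
`deep = copy.deepcopy(original)` → deep = {'data': [7, 3, 3], 'nested': {'a': [4, 8]}}
`original['data'].append(676)` → original = {'data': [7, 3, 3, 676], 'nested': {'a': [4, 8]}}; shallow = {'data': [7, 3, 3, 676], 'nested': {'a': [4, 8]}}
`original['nested']['a'].append(446)` → original = {'data': [7, 3, 3, 676], 'nested': {'a': [4, 8, 446]}}; shallow = {'data': [7, 3, 3, 676], 'nested': {'a': [4, 8, 446]}}
`print(shallow['data'])` → prints [7, 3, 3, 676]
`print(shallow['nested']['a'])` → prints [4, 8, 446]
`print(deep['data'])` → prints [7, 3, 3]
`print(deep['nested']['a'])` → prints [4, 8]

Answer:
[7, 3, 3, 676]
[4, 8, 446]
[7, 3, 3]
[4, 8]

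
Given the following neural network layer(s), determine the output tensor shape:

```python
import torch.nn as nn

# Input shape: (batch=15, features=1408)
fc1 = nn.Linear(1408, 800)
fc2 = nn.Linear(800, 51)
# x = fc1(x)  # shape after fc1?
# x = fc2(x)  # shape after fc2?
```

Input: (15, 1408) -> after fc1: (15, 800) -> Output: (15, 51)

Answer: (15, 51)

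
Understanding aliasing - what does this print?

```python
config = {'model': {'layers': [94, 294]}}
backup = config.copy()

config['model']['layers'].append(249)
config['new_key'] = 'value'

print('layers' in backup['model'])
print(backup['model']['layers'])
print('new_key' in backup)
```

Key concept: shallow copy gotcha with nested dict.
Step by step:
`config = {'model': {'layers': [94, 294]}}` → config = {'model': {'layers': [94, 294]}}
`backup = config.copy()` → backup = {'model': {'layers': [94, 294]}}
`config['model']['layers'].append(249)` → config = {'model': {'layers': [94, 294, 249]}}; backup = {'model': {'layers': [94, 294, 249]}}
`config['new_key'] = 'value'` → config = {'model': {'layers': [94, 294, 249]}, 'new_key': 'value'}
`print('layers' in backup['model'])` → prints True
`print(backup['model']['layers'])` → prints [94, 294, 249]
`print('new_key' in backup)` → prints False

Answer:
True
[94, 294, 249]
False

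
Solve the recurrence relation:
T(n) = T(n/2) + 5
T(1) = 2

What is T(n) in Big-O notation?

Each step divides n by 2 and adds 5. After log_2(n) steps we reach T(1)=2. So T(n) = 5·log_2(n) + 2 = O(log n).

Answer: O(log n)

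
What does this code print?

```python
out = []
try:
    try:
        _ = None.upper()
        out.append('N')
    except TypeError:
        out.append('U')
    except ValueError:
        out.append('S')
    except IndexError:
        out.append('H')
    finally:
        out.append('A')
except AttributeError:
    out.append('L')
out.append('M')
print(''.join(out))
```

Execution trace: 'A' (finally) → 'L' (outer except AttributeError) → 'M' (after the try/except). Output: ALM

Answer: ALM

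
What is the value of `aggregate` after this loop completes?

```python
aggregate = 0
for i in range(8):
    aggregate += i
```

Sum of 0 to 7 = 28
`aggregate` takes the values: 0 → 1 → 3 → 6 → 10 → 15 → 21 → 28

Answer: 28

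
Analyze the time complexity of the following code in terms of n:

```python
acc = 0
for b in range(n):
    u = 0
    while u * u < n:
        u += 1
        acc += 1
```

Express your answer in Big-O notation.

Each loop level contributes: n × √n. Multiplying the contributions gives O(n√n).

Answer: O(n√n)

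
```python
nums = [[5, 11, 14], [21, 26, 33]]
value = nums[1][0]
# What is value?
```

Trace:
`nums = [[5, 11, 14], [21, 26, 33]]` → nums = [[5, 11, 14], [21, 26, 33]]
`value = nums[1][0]` → value = 21
So value = 21

Answer: 21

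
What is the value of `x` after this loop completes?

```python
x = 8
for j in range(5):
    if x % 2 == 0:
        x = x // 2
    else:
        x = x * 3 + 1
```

Collatz-style transformation from 8
`x` takes the values: 8 → 4 → 2 → 1 → 4 → 2

Answer: 2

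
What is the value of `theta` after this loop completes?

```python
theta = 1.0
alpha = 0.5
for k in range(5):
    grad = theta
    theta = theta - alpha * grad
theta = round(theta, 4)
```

Gradient descent: w = 1.0 * (1 - 0.5)^5
`theta` takes the values: 1.0 → 0.5 → 0.25 → 0.125 → 0.0625 → 0.03125 → 0.0312

Answer: 0.0312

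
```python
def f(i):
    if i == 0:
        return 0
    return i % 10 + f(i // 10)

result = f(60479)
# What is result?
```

Sum of digits of 60479: 9 + 7 + 4 + 0 + 6 = 26

Answer: 26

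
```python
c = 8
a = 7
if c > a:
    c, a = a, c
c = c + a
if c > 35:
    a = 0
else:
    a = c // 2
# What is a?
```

Trace:
`c = 8` → c = 8
`a = 7` → a = 7
`if c > a: ...` → c > a is True → c = 7; a = 8
`c = c + a` → c = 15
`if c > 35: ...` → c > 35 is False, take else branch → a = 7
So a = 7

Answer: 7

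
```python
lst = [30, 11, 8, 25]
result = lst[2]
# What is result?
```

Trace:
`lst = [30, 11, 8, 25]` → lst = [30, 11, 8, 25]
`result = lst[2]` → result = 8
So result = 8

Answer: 8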